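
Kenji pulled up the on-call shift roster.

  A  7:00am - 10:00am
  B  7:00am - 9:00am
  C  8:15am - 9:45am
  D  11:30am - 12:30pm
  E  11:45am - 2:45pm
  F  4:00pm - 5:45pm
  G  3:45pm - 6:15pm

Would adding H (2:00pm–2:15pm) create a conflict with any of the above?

Yes — it overlaps E

A: ends 10:00am at or before H starts 2:00pm → clear.
B: ends 9:00am at or before H starts 2:00pm → clear.
C: ends 9:45am at or before H starts 2:00pm → clear.
D: ends 12:30pm at or before H starts 2:00pm → clear.
E: starts 11:45am before H ends 2:15pm, and ends 2:45pm after H starts 2:00pm → overlap.
G: starts 3:45pm at or after H ends 2:15pm → clear.
F: starts 4:00pm at or after H ends 2:15pm → clear.
H overlaps E.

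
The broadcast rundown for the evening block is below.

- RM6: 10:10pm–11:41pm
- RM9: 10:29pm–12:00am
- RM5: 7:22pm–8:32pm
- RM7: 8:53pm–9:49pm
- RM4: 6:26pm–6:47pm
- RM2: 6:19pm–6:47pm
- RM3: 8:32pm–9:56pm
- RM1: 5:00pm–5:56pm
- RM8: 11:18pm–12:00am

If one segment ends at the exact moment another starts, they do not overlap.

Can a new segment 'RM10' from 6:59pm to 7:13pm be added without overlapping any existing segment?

Yes — the slot is free

RM1: ends 5:56pm at or before RM10 starts 6:59pm → clear.
RM2: ends 6:47pm at or before RM10 starts 6:59pm → clear.
RM4: ends 6:47pm at or before RM10 starts 6:59pm → clear.
RM5: starts 7:22pm at or after RM10 ends 7:13pm → clear.
RM3: starts 8:32pm at or after RM10 ends 7:13pm → clear.
RM7: starts 8:53pm at or after RM10 ends 7:13pm → clear.
RM6: starts 10:10pm at or after RM10 ends 7:13pm → clear.
RM9: starts 10:29pm at or after RM10 ends 7:13pm → clear.
RM8: starts 11:18pm at or after RM10 ends 7:13pm → clear.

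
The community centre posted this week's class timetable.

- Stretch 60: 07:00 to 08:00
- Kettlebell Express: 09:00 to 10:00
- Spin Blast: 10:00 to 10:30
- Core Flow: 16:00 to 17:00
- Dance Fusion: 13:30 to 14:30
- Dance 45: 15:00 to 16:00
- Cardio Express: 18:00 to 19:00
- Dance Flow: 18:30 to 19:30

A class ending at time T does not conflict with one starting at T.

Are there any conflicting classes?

Yes

Check each pair: they overlap iff neither finishes before the other starts.
Sorted by start: Stretch 60, Kettlebell Express, Spin Blast, Dance Fusion, Dance 45, Core Flow, Cardio Express, Dance Flow.
Kettlebell Express starts after Stretch 60 ends — done with Stretch 60.
Spin Blast starts exactly when Kettlebell Express ends (back-to-back, no overlap) — done with Kettlebell Express.
Dance Fusion starts after Spin Blast ends — done with Spin Blast.
Dance 45 starts after Dance Fusion ends — done with Dance Fusion.
Core Flow starts exactly when Dance 45 ends (back-to-back, no overlap) — done with Dance 45.
Cardio Express starts after Core Flow ends — done with Core Flow.
Dance Flow starts before Cardio Express ends → Cardio Express and Dance Flow overlap.
That's a conflict, so the schedule is not conflict-free.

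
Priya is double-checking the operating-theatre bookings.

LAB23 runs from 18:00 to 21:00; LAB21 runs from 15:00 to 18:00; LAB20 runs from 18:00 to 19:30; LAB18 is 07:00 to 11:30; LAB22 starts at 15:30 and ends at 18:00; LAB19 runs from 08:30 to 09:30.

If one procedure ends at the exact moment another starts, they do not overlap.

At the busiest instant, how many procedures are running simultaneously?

2

Sweep the timeline, counting +1 at each start and −1 at each end (ends before starts at a tie):
07:00 start LAB18 → 1
08:30 start LAB19 → 2
09:30 end LAB19 → 1
11:30 end LAB18 → 0
15:00 start LAB21 → 1
15:30 start LAB22 → 2
18:00 end LAB21 → 1
18:00 end LAB22 → 0
18:00 start LAB20 → 1
18:00 start LAB23 → 2
19:30 end LAB20 → 1
21:00 end LAB23 → 0
Peak is 2, at 08:30 (LAB18, LAB19).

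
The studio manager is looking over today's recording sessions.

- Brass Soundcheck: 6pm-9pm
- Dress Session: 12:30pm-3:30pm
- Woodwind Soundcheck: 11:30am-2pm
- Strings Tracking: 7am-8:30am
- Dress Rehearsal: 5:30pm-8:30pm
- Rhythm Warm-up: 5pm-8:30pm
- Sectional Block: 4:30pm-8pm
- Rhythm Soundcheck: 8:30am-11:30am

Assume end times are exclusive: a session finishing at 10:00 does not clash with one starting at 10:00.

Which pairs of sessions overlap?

Sorted by start: Strings Tracking, Rhythm Soundcheck, Woodwind Soundcheck, Dress Session, Sectional Block, Rhythm Warm-up, Dress Rehearsal, Brass Soundcheck.
Rhythm Soundcheck starts exactly when Strings Tracking ends (back-to-back, no overlap); Strings Tracking is clear from here.
Woodwind Soundcheck starts exactly when Rhythm Soundcheck ends (back-to-back, no overlap); Rhythm Soundcheck is clear from here.
Dress Session starts before Woodwind Soundcheck ends → Woodwind Soundcheck and Dress Session overlap.
Sectional Block starts after Woodwind Soundcheck ends; Woodwind Soundcheck is clear from here.
Sectional Block starts after Dress Session ends; Dress Session is clear from here.
Rhythm Warm-up starts before Sectional Block ends → Sectional Block and Rhythm Warm-up overlap.
Dress Rehearsal starts before Sectional Block ends → Sectional Block and Dress Rehearsal overlap.
Brass Soundcheck starts before Sectional Block ends → Sectional Block and Brass Soundcheck overlap.
Dress Rehearsal starts before Rhythm Warm-up ends → Rhythm Warm-up and Dress Rehearsal overlap.
Brass Soundcheck starts before Rhythm Warm-up ends → Rhythm Warm-up and Brass Soundcheck overlap.
Brass Soundcheck starts before Dress Rehearsal ends → Dress Rehearsal and Brass Soundcheck overlap.

Brass Soundcheck & Dress Rehearsal, Brass Soundcheck & Rhythm Warm-up, Brass Soundcheck & Sectional Block, Dress Rehearsal & Rhythm Warm-up, Dress Rehearsal & Sectional Block, Dress Session & Woodwind Soundcheck, Rhythm Warm-up & Sectional Block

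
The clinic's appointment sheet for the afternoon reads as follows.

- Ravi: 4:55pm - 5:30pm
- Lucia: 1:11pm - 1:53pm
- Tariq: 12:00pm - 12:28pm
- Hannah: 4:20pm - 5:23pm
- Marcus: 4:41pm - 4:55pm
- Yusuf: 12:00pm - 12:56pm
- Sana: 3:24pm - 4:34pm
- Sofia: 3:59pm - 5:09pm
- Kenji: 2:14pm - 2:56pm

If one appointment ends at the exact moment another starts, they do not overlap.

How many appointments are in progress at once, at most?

Sweep the timeline, counting +1 at each start and −1 at each end (ends before starts at a tie):
12:00pm start Tariq → 1
12:00pm start Yusuf → 2
12:28pm end Tariq → 1
12:56pm end Yusuf → 0
1:11pm start Lucia → 1
1:53pm end Lucia → 0
2:14pm start Kenji → 1
2:56pm end Kenji → 0
3:24pm start Sana → 1
3:59pm start Sofia → 2
4:20pm start Hannah → 3
4:34pm end Sana → 2
4:41pm start Marcus → 3
4:55pm end Marcus → 2
4:55pm start Ravi → 3
5:09pm end Sofia → 2
5:23pm end Hannah → 1
5:30pm end Ravi → 0
Peak is 3, at 4:20pm (Hannah, Sana, Sofia).

3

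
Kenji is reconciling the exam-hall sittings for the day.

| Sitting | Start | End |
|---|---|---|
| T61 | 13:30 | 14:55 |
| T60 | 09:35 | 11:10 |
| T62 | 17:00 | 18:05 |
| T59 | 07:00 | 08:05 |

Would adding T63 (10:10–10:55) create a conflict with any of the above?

T59: ends 08:05 at or before T63 starts 10:10 → clear.
T60: starts 09:35 before T63 ends 10:55, and ends 11:10 after T63 starts 10:10 → overlap.
T61: starts 13:30 at or after T63 ends 10:55 → clear.
T62: starts 17:00 at or after T63 ends 10:55 → clear.
T63 overlaps T60.

Yes — it overlaps T60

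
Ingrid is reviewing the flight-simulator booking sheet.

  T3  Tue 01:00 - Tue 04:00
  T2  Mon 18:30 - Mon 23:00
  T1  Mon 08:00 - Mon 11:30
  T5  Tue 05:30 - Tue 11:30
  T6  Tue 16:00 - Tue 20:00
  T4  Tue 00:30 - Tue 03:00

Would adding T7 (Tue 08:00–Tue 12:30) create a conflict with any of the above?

T1: ends Mon 11:30 at or before T7 starts Tue 08:00 → clear.
T2: ends Mon 23:00 at or before T7 starts Tue 08:00 → clear.
T4: ends Tue 03:00 at or before T7 starts Tue 08:00 → clear.
T3: ends Tue 04:00 at or before T7 starts Tue 08:00 → clear.
T5: starts Tue 05:30 before T7 ends Tue 12:30, and ends Tue 11:30 after T7 starts Tue 08:00 → overlap.
T6: starts Tue 16:00 at or after T7 ends Tue 12:30 → clear.
T7 overlaps T5.

Yes — it overlaps T5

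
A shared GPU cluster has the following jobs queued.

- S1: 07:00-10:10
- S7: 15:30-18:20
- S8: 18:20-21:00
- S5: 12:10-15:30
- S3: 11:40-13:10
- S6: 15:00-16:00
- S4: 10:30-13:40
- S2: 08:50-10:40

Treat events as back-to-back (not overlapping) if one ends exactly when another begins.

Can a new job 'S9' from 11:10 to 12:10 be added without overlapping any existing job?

S1: ends 10:10 at or before S9 starts 11:10 → clear.
S2: ends 10:40 at or before S9 starts 11:10 → clear.
S4: starts 10:30 before S9 ends 12:10, and ends 13:40 after S9 starts 11:10 → overlap.
S3: starts 11:40 before S9 ends 12:10, and ends 13:10 after S9 starts 11:10 → overlap.
S5: starts 12:10 at or after S9 ends 12:10 → clear.
S6: starts 15:00 at or after S9 ends 12:10 → clear.
S7: starts 15:30 at or after S9 ends 12:10 → clear.
S8: starts 18:20 at or after S9 ends 12:10 → clear.
S9 overlaps S3, S4.

No — it overlaps S3, S4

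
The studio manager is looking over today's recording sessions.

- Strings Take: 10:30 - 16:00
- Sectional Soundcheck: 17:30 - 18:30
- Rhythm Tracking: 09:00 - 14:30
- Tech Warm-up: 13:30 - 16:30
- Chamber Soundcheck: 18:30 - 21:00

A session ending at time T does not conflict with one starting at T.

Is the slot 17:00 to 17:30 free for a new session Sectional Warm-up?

Yes — the slot is free

Rhythm Tracking: ends 14:30 at or before Sectional Warm-up starts 17:00 → clear.
Strings Take: ends 16:00 at or before Sectional Warm-up starts 17:00 → clear.
Tech Warm-up: ends 16:30 at or before Sectional Warm-up starts 17:00 → clear.
Sectional Soundcheck: starts 17:30 at or after Sectional Warm-up ends 17:30 → clear.
Chamber Soundcheck: starts 18:30 at or after Sectional Warm-up ends 17:30 → clear.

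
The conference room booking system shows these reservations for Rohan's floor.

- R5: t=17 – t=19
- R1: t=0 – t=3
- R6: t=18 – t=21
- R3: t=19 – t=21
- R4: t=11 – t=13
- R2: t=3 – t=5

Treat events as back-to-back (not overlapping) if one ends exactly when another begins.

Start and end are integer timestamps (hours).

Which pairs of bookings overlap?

R3 & R6, R5 & R6

Sorted by start: R1, R2, R4, R5, R6, R3.
R2 starts exactly when R1 ends (back-to-back, no overlap), so R1 has no further overlaps.
R4 starts after R2 ends, so R2 has no further overlaps.
R5 starts after R4 ends, so R4 has no further overlaps.
R6 starts before R5 ends → R5 and R6 overlap.
R3 starts exactly when R5 ends (back-to-back, no overlap).
R3 starts before R6 ends → R6 and R3 overlap.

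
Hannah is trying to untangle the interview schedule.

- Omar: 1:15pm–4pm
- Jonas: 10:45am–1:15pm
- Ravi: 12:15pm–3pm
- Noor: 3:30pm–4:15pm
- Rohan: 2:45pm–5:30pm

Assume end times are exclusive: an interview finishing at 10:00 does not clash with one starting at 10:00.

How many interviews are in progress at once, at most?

Sort all start/end points and keep a running count:
10:45am start Jonas → 1
12:15pm start Ravi → 2
1:15pm end Jonas → 1
1:15pm start Omar → 2
2:45pm start Rohan → 3
3pm end Ravi → 2
3:30pm start Noor → 3
4pm end Omar → 2
4:15pm end Noor → 1
5:30pm end Rohan → 0
Peak is 3, at 2:45pm (Omar, Ravi, Rohan).

3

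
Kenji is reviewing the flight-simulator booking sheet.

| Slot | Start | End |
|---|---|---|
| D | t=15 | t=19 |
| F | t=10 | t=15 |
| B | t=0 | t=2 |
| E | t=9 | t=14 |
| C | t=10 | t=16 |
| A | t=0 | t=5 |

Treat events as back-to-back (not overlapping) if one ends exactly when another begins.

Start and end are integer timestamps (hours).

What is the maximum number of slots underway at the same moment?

Sweep the timeline, counting +1 at each start and −1 at each end (ends before starts at a tie):
t=0 start A → 1
t=0 start B → 2
t=2 end B → 1
t=5 end A → 0
t=9 start E → 1
t=10 start C → 2
t=10 start F → 3
t=14 end E → 2
t=15 end F → 1
t=15 start D → 2
t=16 end C → 1
t=19 end D → 0
Peak is 3, at t=10 (C, E, F).

3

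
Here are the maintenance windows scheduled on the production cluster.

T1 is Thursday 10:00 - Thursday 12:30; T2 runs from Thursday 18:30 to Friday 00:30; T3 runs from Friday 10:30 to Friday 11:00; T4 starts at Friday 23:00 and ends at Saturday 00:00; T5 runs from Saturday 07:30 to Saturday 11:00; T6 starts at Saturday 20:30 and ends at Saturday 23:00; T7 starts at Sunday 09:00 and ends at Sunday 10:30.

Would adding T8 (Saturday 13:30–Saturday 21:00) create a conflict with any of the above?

Yes — it overlaps T6

T1: ends Thursday 12:30 at or before T8 starts Saturday 13:30 → clear.
T2: ends Friday 00:30 at or before T8 starts Saturday 13:30 → clear.
T3: ends Friday 11:00 at or before T8 starts Saturday 13:30 → clear.
T4: ends Saturday 00:00 at or before T8 starts Saturday 13:30 → clear.
T5: ends Saturday 11:00 at or before T8 starts Saturday 13:30 → clear.
T6: starts Saturday 20:30 before T8 ends Saturday 21:00, and ends Saturday 23:00 after T8 starts Saturday 13:30 → overlap.
T7: starts Sunday 09:00 at or after T8 ends Saturday 21:00 → clear.
T8 overlaps T6.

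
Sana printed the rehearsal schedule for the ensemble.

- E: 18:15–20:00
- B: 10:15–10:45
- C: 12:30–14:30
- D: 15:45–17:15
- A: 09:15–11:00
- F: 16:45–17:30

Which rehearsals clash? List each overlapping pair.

A & B, D & F

Sorted by start: A, B, C, D, F, E.
B starts before A ends → A and B overlap.
C starts after A ends, so nothing later overlaps A either.
C starts after B ends, so nothing later overlaps B either.
D starts after C ends, so nothing later overlaps C either.
F starts before D ends → D and F overlap.
E starts after D ends.
E starts after F ends.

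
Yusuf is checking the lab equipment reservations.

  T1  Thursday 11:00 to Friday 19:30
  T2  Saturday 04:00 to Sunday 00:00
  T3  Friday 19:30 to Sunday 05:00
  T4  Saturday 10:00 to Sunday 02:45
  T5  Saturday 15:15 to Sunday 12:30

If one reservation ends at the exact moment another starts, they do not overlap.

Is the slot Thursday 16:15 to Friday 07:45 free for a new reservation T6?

No — it overlaps T1

T1: starts Thursday 11:00 before T6 ends Friday 07:45, and ends Friday 19:30 after T6 starts Thursday 16:15 → overlap.
T3: starts Friday 19:30 at or after T6 ends Friday 07:45 → clear.
T2: starts Saturday 04:00 at or after T6 ends Friday 07:45 → clear.
T4: starts Saturday 10:00 at or after T6 ends Friday 07:45 → clear.
T5: starts Saturday 15:15 at or after T6 ends Friday 07:45 → clear.
T6 overlaps T1.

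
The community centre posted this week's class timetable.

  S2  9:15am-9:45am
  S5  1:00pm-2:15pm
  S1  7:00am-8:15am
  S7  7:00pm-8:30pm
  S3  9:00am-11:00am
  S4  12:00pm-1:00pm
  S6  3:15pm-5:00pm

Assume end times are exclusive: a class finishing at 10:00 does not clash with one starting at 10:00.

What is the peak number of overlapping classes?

2

Sweep the timeline, counting +1 at each start and −1 at each end (ends before starts at a tie):
7:00am start S1 → 1
8:15am end S1 → 0
9:00am start S3 → 1
9:15am start S2 → 2
9:45am end S2 → 1
11:00am end S3 → 0
12:00pm start S4 → 1
1:00pm end S4 → 0
1:00pm start S5 → 1
2:15pm end S5 → 0
3:15pm start S6 → 1
5:00pm end S6 → 0
7:00pm start S7 → 1
8:30pm end S7 → 0
Peak is 2, at 9:15am (S2, S3).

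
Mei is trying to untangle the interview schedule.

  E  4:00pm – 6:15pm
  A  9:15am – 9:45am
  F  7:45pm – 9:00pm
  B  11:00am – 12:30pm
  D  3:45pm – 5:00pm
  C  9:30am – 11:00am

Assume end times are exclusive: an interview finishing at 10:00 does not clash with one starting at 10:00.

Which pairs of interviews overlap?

A & C, D & E

Sorted by start: A, C, B, D, E, F.
C starts before A ends → A and C overlap.
B starts after A ends; A is clear from here.
B starts exactly when C ends (back-to-back, no overlap); C is clear from here.
D starts after B ends; B is clear from here.
E starts before D ends → D and E overlap.
F starts after D ends.
F starts after E ends.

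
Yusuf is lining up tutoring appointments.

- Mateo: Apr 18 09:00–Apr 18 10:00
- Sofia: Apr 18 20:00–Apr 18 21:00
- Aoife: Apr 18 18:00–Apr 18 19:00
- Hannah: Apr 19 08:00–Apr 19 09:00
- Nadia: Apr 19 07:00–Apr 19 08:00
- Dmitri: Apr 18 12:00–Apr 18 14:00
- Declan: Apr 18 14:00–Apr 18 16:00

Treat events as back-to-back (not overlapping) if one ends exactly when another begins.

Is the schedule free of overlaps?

Yes

Sorted by start: Mateo, Dmitri, Declan, Aoife, Sofia, Nadia, Hannah.
Dmitri starts after Mateo ends — done with Mateo.
Declan starts exactly when Dmitri ends (back-to-back, no overlap) — done with Dmitri.
Aoife starts after Declan ends — done with Declan.
Sofia starts after Aoife ends — done with Aoife.
Nadia starts after Sofia ends — done with Sofia.
Hannah starts exactly when Nadia ends (back-to-back, no overlap).
Every pair is clear; the schedule has no overlaps.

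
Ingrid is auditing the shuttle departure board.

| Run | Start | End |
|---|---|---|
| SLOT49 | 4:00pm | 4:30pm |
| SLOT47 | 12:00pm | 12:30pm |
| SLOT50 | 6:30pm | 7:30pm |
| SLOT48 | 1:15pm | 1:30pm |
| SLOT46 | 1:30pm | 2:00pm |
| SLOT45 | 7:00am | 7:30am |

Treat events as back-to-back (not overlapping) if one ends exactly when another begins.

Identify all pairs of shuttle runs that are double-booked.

Two intervals overlap when each starts before the other ends.
Sorted by start: SLOT45, SLOT47, SLOT48, SLOT46, SLOT49, SLOT50.
SLOT47 starts after SLOT45 ends — done with SLOT45.
SLOT48 starts after SLOT47 ends — done with SLOT47.
SLOT46 starts exactly when SLOT48 ends (back-to-back, no overlap) — done with SLOT48.
SLOT49 starts after SLOT46 ends — done with SLOT46.
SLOT50 starts after SLOT49 ends.

none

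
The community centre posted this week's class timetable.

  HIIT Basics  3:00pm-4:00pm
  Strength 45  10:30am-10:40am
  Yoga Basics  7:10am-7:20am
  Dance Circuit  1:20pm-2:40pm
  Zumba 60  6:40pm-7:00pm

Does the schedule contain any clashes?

Check each pair: they overlap iff neither finishes before the other starts.
Sorted by start: Yoga Basics, Strength 45, Dance Circuit, HIIT Basics, Zumba 60.
Strength 45 starts after Yoga Basics ends, so nothing later overlaps Yoga Basics either.
Dance Circuit starts after Strength 45 ends, so nothing later overlaps Strength 45 either.
HIIT Basics starts after Dance Circuit ends, so nothing later overlaps Dance Circuit either.
Zumba 60 starts after HIIT Basics ends.
Every pair is clear; the schedule has no overlaps.

No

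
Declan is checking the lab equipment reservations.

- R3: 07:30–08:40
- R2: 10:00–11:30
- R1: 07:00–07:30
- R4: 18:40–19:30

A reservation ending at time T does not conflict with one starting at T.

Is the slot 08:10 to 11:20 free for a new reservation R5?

R1: ends 07:30 at or before R5 starts 08:10 → clear.
R3: starts 07:30 before R5 ends 11:20, and ends 08:40 after R5 starts 08:10 → overlap.
R2: starts 10:00 before R5 ends 11:20, and ends 11:30 after R5 starts 08:10 → overlap.
R4: starts 18:40 at or after R5 ends 11:20 → clear.
R5 overlaps R2, R3.

No — it overlaps R2, R3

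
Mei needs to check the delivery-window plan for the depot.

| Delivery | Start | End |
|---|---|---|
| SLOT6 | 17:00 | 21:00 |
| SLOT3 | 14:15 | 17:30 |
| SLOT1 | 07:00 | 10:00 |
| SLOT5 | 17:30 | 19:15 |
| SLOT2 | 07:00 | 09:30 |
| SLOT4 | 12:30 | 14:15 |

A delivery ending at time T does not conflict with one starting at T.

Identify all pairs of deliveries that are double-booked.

SLOT1 & SLOT2, SLOT3 & SLOT6, SLOT5 & SLOT6

Sorted by start: SLOT1, SLOT2, SLOT4, SLOT3, SLOT6, SLOT5.
SLOT2 starts before SLOT1 ends → SLOT1 and SLOT2 overlap.
SLOT4 starts after SLOT1 ends, so nothing later overlaps SLOT1 either.
SLOT4 starts after SLOT2 ends, so nothing later overlaps SLOT2 either.
SLOT3 starts exactly when SLOT4 ends (back-to-back, no overlap), so nothing later overlaps SLOT4 either.
SLOT6 starts before SLOT3 ends → SLOT3 and SLOT6 overlap.
SLOT5 starts exactly when SLOT3 ends (back-to-back, no overlap).
SLOT5 starts before SLOT6 ends → SLOT6 and SLOT5 overlap.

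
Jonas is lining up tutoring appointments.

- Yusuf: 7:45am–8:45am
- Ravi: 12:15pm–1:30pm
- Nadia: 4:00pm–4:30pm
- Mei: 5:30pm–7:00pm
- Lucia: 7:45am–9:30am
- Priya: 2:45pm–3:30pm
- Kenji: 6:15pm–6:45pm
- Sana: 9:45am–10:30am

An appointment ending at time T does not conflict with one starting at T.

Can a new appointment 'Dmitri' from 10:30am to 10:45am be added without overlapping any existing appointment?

Yusuf: ends 8:45am at or before Dmitri starts 10:30am → clear.
Lucia: ends 9:30am at or before Dmitri starts 10:30am → clear.
Sana: ends 10:30am at or before Dmitri starts 10:30am → clear.
Ravi: starts 12:15pm at or after Dmitri ends 10:45am → clear.
Priya: starts 2:45pm at or after Dmitri ends 10:45am → clear.
Nadia: starts 4:00pm at or after Dmitri ends 10:45am → clear.
Mei: starts 5:30pm at or after Dmitri ends 10:45am → clear.
Kenji: starts 6:15pm at or after Dmitri ends 10:45am → clear.

Yes — the slot is free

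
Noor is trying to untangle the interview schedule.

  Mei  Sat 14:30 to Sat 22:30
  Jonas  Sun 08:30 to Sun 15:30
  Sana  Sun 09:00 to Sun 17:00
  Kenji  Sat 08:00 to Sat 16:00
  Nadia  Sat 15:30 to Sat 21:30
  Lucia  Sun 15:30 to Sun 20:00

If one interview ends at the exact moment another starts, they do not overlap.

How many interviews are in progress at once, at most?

3

Sort all start/end points and keep a running count:
Sat 08:00 start Kenji → 1
Sat 14:30 start Mei → 2
Sat 15:30 start Nadia → 3
Sat 16:00 end Kenji → 2
Sat 21:30 end Nadia → 1
Sat 22:30 end Mei → 0
Sun 08:30 start Jonas → 1
Sun 09:00 start Sana → 2
Sun 15:30 end Jonas → 1
Sun 15:30 start Lucia → 2
Sun 17:00 end Sana → 1
Sun 20:00 end Lucia → 0
Peak is 3, at Sat 15:30 (Kenji, Mei, Nadia).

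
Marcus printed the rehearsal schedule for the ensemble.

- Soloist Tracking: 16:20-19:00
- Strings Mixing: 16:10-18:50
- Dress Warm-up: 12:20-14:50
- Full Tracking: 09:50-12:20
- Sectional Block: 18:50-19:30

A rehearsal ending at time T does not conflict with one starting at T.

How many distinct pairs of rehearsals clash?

Two intervals overlap when each starts before the other ends.
Sorted by start: Full Tracking, Dress Warm-up, Strings Mixing, Soloist Tracking, Sectional Block.
Dress Warm-up starts exactly when Full Tracking ends (back-to-back, no overlap), so nothing later overlaps Full Tracking either.
Strings Mixing starts after Dress Warm-up ends, so nothing later overlaps Dress Warm-up either.
Soloist Tracking starts before Strings Mixing ends → Strings Mixing and Soloist Tracking overlap.
Sectional Block starts exactly when Strings Mixing ends (back-to-back, no overlap).
Sectional Block starts before Soloist Tracking ends → Soloist Tracking and Sectional Block overlap.
Overlapping pairs: Sectional Block & Soloist Tracking, Soloist Tracking & Strings Mixing — 2 in total.

2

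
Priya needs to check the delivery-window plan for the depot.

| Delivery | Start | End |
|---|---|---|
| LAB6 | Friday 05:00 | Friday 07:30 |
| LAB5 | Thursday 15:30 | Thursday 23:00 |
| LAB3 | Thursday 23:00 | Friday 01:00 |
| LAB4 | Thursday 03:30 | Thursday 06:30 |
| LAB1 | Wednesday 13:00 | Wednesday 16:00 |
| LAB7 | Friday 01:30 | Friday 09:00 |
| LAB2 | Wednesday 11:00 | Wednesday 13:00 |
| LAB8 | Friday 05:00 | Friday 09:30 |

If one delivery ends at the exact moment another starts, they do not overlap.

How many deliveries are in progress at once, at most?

3

Sort all start/end points and keep a running count:
Wednesday 11:00 start LAB2 → 1
Wednesday 13:00 end LAB2 → 0
Wednesday 13:00 start LAB1 → 1
Wednesday 16:00 end LAB1 → 0
Thursday 03:30 start LAB4 → 1
Thursday 06:30 end LAB4 → 0
Thursday 15:30 start LAB5 → 1
Thursday 23:00 end LAB5 → 0
Thursday 23:00 start LAB3 → 1
Friday 01:00 end LAB3 → 0
Friday 01:30 start LAB7 → 1
Friday 05:00 start LAB6 → 2
Friday 05:00 start LAB8 → 3
Friday 07:30 end LAB6 → 2
Friday 09:00 end LAB7 → 1
Friday 09:30 end LAB8 → 0
Peak is 3, at Friday 05:00 (LAB6, LAB7, LAB8).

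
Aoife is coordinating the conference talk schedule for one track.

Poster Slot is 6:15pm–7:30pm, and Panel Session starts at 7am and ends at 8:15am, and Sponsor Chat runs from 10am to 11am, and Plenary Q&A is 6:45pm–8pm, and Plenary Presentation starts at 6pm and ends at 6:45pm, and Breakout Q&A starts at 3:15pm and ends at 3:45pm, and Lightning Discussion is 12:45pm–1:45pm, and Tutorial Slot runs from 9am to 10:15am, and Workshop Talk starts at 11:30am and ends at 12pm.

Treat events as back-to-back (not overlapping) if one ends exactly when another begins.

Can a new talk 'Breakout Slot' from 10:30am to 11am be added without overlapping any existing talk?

No — it overlaps Sponsor Chat

Panel Session: ends 8:15am at or before Breakout Slot starts 10:30am → clear.
Tutorial Slot: ends 10:15am at or before Breakout Slot starts 10:30am → clear.
Sponsor Chat: starts 10am before Breakout Slot ends 11am, and ends 11am after Breakout Slot starts 10:30am → overlap.
Workshop Talk: starts 11:30am at or after Breakout Slot ends 11am → clear.
Lightning Discussion: starts 12:45pm at or after Breakout Slot ends 11am → clear.
Breakout Q&A: starts 3:15pm at or after Breakout Slot ends 11am → clear.
Plenary Presentation: starts 6pm at or after Breakout Slot ends 11am → clear.
Poster Slot: starts 6:15pm at or after Breakout Slot ends 11am → clear.
Plenary Q&A: starts 6:45pm at or after Breakout Slot ends 11am → clear.
Breakout Slot overlaps Sponsor Chat.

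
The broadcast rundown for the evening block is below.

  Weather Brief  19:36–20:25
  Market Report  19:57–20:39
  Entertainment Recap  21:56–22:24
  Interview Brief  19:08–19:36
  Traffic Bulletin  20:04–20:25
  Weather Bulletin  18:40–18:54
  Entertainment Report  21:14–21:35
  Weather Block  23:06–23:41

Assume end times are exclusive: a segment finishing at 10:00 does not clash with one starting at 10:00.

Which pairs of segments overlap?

Two intervals overlap when each starts before the other ends.
Sorted by start: Weather Bulletin, Interview Brief, Weather Brief, Market Report, Traffic Bulletin, Entertainment Report, Entertainment Recap, Weather Block.
Interview Brief starts after Weather Bulletin ends; Weather Bulletin is clear from here.
Weather Brief starts exactly when Interview Brief ends (back-to-back, no overlap); Interview Brief is clear from here.
Market Report starts before Weather Brief ends → Weather Brief and Market Report overlap.
Traffic Bulletin starts before Weather Brief ends → Weather Brief and Traffic Bulletin overlap.
Entertainment Report starts after Weather Brief ends; Weather Brief is clear from here.
Traffic Bulletin starts before Market Report ends → Market Report and Traffic Bulletin overlap.
Entertainment Report starts after Market Report ends; Market Report is clear from here.
Entertainment Report starts after Traffic Bulletin ends; Traffic Bulletin is clear from here.
Entertainment Recap starts after Entertainment Report ends; Entertainment Report is clear from here.
Weather Block starts after Entertainment Recap ends.

Market Report & Traffic Bulletin, Market Report & Weather Brief, Traffic Bulletin & Weather Brief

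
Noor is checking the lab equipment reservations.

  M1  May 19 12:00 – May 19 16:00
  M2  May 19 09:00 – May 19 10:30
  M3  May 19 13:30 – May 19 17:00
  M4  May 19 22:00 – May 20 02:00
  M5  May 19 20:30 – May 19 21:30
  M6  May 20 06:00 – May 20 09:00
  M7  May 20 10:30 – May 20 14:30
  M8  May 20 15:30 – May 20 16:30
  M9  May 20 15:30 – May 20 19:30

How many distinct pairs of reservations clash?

2

Sorted by start: M2, M1, M3, M5, M4, M6, M7, M8, M9.
M1 starts after M2 ends — done with M2.
M3 starts before M1 ends → M1 and M3 overlap.
M5 starts after M1 ends — done with M1.
M5 starts after M3 ends — done with M3.
M4 starts after M5 ends — done with M5.
M6 starts after M4 ends — done with M4.
M7 starts after M6 ends — done with M6.
M8 starts after M7 ends — done with M7.
M9 starts before M8 ends → M8 and M9 overlap.
Overlapping pairs: M1 & M3, M8 & M9 — 2 in total.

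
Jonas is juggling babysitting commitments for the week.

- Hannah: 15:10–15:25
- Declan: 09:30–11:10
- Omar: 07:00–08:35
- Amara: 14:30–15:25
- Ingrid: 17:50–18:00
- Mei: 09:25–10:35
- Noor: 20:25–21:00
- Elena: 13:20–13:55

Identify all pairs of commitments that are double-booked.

Amara & Hannah, Declan & Mei

Check each pair: they overlap iff neither finishes before the other starts.
Sorted by start: Omar, Mei, Declan, Elena, Amara, Hannah, Ingrid, Noor.
Mei starts after Omar ends — done with Omar.
Declan starts before Mei ends → Mei and Declan overlap.
Elena starts after Mei ends — done with Mei.
Elena starts after Declan ends — done with Declan.
Amara starts after Elena ends — done with Elena.
Hannah starts before Amara ends → Amara and Hannah overlap.
Ingrid starts after Amara ends — done with Amara.
Ingrid starts after Hannah ends — done with Hannah.
Noor starts after Ingrid ends.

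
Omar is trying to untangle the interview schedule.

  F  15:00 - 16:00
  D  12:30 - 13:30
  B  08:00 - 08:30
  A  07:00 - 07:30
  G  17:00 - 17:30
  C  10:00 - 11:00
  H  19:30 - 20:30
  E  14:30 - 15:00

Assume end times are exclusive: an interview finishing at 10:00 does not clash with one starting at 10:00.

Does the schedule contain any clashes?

No

Sorted by start: A, B, C, D, E, F, G, H.
B starts after A ends, so nothing later overlaps A either.
C starts after B ends, so nothing later overlaps B either.
D starts after C ends, so nothing later overlaps C either.
E starts after D ends, so nothing later overlaps D either.
F starts exactly when E ends (back-to-back, no overlap), so nothing later overlaps E either.
G starts after F ends, so nothing later overlaps F either.
H starts after G ends.
Every pair is clear; the schedule has no overlaps.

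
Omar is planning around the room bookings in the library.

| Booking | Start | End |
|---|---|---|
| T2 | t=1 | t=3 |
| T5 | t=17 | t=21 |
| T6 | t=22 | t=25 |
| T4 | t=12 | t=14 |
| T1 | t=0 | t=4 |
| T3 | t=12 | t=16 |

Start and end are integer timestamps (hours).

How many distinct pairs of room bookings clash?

Sorted by start: T1, T2, T3, T4, T5, T6.
T2 starts before T1 ends → T1 and T2 overlap.
T3 starts after T1 ends — done with T1.
T3 starts after T2 ends — done with T2.
T4 starts before T3 ends → T3 and T4 overlap.
T5 starts after T3 ends — done with T3.
T5 starts after T4 ends — done with T4.
T6 starts after T5 ends.
Overlapping pairs: T1 & T2, T3 & T4 — 2 in total.

2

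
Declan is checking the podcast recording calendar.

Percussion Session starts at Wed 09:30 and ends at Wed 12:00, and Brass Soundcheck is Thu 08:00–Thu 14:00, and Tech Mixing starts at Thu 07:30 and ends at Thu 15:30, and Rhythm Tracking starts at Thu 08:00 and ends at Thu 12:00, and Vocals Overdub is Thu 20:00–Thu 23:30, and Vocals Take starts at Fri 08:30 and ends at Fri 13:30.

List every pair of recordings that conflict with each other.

Check each pair: they overlap iff neither finishes before the other starts.
Sorted by start: Percussion Session, Tech Mixing, Brass Soundcheck, Rhythm Tracking, Vocals Overdub, Vocals Take.
Tech Mixing starts after Percussion Session ends — done with Percussion Session.
Brass Soundcheck starts before Tech Mixing ends → Tech Mixing and Brass Soundcheck overlap.
Rhythm Tracking starts before Tech Mixing ends → Tech Mixing and Rhythm Tracking overlap.
Vocals Overdub starts after Tech Mixing ends — done with Tech Mixing.
Rhythm Tracking starts before Brass Soundcheck ends → Brass Soundcheck and Rhythm Tracking overlap.
Vocals Overdub starts after Brass Soundcheck ends — done with Brass Soundcheck.
Vocals Overdub starts after Rhythm Tracking ends — done with Rhythm Tracking.
Vocals Take starts after Vocals Overdub ends.

Brass Soundcheck & Rhythm Tracking, Brass Soundcheck & Tech Mixing, Rhythm Tracking & Tech Mixing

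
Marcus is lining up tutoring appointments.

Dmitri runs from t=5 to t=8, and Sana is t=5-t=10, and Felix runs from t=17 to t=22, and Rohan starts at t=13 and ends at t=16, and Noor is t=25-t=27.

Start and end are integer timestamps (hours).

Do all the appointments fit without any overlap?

Sorted by start: Dmitri, Sana, Rohan, Felix, Noor.
Sana starts before Dmitri ends → Dmitri and Sana overlap.
That's a conflict, so the schedule is not conflict-free.

No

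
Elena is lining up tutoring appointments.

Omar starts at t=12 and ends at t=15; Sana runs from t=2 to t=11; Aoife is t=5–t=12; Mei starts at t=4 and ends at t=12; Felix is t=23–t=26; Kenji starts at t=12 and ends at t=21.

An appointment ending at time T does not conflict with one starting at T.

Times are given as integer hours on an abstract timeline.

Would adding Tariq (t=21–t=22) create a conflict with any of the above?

Sana: ends t=11 at or before Tariq starts t=21 → clear.
Mei: ends t=12 at or before Tariq starts t=21 → clear.
Aoife: ends t=12 at or before Tariq starts t=21 → clear.
Kenji: ends t=21 at or before Tariq starts t=21 → clear.
Omar: ends t=15 at or before Tariq starts t=21 → clear.
Felix: starts t=23 at or after Tariq ends t=22 → clear.

No — it doesn't clash with anything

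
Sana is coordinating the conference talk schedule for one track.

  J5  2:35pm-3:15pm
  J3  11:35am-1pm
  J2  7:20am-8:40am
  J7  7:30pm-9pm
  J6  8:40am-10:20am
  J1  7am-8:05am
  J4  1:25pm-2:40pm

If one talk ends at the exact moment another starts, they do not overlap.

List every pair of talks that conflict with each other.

J1 & J2, J4 & J5

Two intervals overlap when each starts before the other ends.
Sorted by start: J1, J2, J6, J3, J4, J5, J7.
J2 starts before J1 ends → J1 and J2 overlap.
J6 starts after J1 ends — done with J1.
J6 starts exactly when J2 ends (back-to-back, no overlap) — done with J2.
J3 starts after J6 ends — done with J6.
J4 starts after J3 ends — done with J3.
J5 starts before J4 ends → J4 and J5 overlap.
J7 starts after J4 ends.
J7 starts after J5 ends.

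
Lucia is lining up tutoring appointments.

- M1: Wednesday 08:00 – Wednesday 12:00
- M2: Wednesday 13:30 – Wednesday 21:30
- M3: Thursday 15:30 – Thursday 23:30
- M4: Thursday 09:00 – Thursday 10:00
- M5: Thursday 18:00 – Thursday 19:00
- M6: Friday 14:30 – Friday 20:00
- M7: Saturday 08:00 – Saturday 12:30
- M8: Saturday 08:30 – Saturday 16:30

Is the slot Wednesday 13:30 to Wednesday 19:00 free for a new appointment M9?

M1: ends Wednesday 12:00 at or before M9 starts Wednesday 13:30 → clear.
M2: starts Wednesday 13:30 before M9 ends Wednesday 19:00, and ends Wednesday 21:30 after M9 starts Wednesday 13:30 → overlap.
M4: starts Thursday 09:00 at or after M9 ends Wednesday 19:00 → clear.
M3: starts Thursday 15:30 at or after M9 ends Wednesday 19:00 → clear.
M5: starts Thursday 18:00 at or after M9 ends Wednesday 19:00 → clear.
M6: starts Friday 14:30 at or after M9 ends Wednesday 19:00 → clear.
M7: starts Saturday 08:00 at or after M9 ends Wednesday 19:00 → clear.
M8: starts Saturday 08:30 at or after M9 ends Wednesday 19:00 → clear.
M9 overlaps M2.

No — it overlaps M2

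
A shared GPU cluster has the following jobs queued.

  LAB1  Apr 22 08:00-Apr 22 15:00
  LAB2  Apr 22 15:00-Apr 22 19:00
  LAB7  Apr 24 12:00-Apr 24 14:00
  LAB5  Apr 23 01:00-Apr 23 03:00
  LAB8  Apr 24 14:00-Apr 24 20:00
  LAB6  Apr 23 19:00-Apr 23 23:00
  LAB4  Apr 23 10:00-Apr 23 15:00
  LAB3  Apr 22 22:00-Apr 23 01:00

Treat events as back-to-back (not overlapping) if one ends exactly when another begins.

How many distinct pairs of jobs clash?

0

Sorted by start: LAB1, LAB2, LAB3, LAB5, LAB4, LAB6, LAB7, LAB8.
LAB2 starts exactly when LAB1 ends (back-to-back, no overlap); LAB1 is clear from here.
LAB3 starts after LAB2 ends; LAB2 is clear from here.
LAB5 starts exactly when LAB3 ends (back-to-back, no overlap); LAB3 is clear from here.
LAB4 starts after LAB5 ends; LAB5 is clear from here.
LAB6 starts after LAB4 ends; LAB4 is clear from here.
LAB7 starts after LAB6 ends; LAB6 is clear from here.
LAB8 starts exactly when LAB7 ends (back-to-back, no overlap).
No pair overlaps.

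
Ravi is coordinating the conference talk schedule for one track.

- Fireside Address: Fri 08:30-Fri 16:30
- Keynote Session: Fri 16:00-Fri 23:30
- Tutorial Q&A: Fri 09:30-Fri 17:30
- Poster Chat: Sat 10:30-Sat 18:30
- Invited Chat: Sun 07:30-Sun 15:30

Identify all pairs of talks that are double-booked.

Fireside Address & Keynote Session, Fireside Address & Tutorial Q&A, Keynote Session & Tutorial Q&A

Sorted by start: Fireside Address, Tutorial Q&A, Keynote Session, Poster Chat, Invited Chat.
Tutorial Q&A starts before Fireside Address ends → Fireside Address and Tutorial Q&A overlap.
Keynote Session starts before Fireside Address ends → Fireside Address and Keynote Session overlap.
Poster Chat starts after Fireside Address ends; Fireside Address is clear from here.
Keynote Session starts before Tutorial Q&A ends → Tutorial Q&A and Keynote Session overlap.
Poster Chat starts after Tutorial Q&A ends; Tutorial Q&A is clear from here.
Poster Chat starts after Keynote Session ends; Keynote Session is clear from here.
Invited Chat starts after Poster Chat ends.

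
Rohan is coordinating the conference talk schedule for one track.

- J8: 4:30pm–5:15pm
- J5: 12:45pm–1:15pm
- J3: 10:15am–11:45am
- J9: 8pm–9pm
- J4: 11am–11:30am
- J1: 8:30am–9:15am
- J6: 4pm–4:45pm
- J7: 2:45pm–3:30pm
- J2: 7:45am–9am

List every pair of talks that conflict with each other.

Check each pair: they overlap iff neither finishes before the other starts.
Sorted by start: J2, J1, J3, J4, J5, J7, J6, J8, J9.
J1 starts before J2 ends → J2 and J1 overlap.
J3 starts after J2 ends, so J2 has no further overlaps.
J3 starts after J1 ends, so J1 has no further overlaps.
J4 starts before J3 ends → J3 and J4 overlap.
J5 starts after J3 ends, so J3 has no further overlaps.
J5 starts after J4 ends, so J4 has no further overlaps.
J7 starts after J5 ends, so J5 has no further overlaps.
J6 starts after J7 ends, so J7 has no further overlaps.
J8 starts before J6 ends → J6 and J8 overlap.
J9 starts after J6 ends.
J9 starts after J8 ends.

J1 & J2, J3 & J4, J6 & J8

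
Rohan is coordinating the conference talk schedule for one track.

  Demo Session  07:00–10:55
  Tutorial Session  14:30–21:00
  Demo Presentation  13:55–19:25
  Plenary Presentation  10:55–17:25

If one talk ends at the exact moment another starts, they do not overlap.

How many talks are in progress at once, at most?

3

Walk through starts and ends in time order (an end at T is processed before a start at T):
07:00 start Demo Session → 1
10:55 end Demo Session → 0
10:55 start Plenary Presentation → 1
13:55 start Demo Presentation → 2
14:30 start Tutorial Session → 3
17:25 end Plenary Presentation → 2
19:25 end Demo Presentation → 1
21:00 end Tutorial Session → 0
Peak is 3, at 14:30 (Demo Presentation, Plenary Presentation, Tutorial Session).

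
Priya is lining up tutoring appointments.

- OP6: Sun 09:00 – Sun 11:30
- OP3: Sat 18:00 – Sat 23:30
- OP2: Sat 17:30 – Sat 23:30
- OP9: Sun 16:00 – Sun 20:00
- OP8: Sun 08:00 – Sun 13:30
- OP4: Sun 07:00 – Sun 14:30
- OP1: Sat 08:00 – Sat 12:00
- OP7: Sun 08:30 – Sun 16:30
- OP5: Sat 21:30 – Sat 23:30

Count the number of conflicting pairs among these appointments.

10

Sorted by start: OP1, OP2, OP3, OP5, OP4, OP8, OP7, OP6, OP9.
OP2 starts after OP1 ends, so nothing later overlaps OP1 either.
OP3 starts before OP2 ends → OP2 and OP3 overlap.
OP5 starts before OP2 ends → OP2 and OP5 overlap.
OP4 starts after OP2 ends, so nothing later overlaps OP2 either.
OP5 starts before OP3 ends → OP3 and OP5 overlap.
OP4 starts after OP3 ends, so nothing later overlaps OP3 either.
OP4 starts after OP5 ends, so nothing later overlaps OP5 either.
OP8 starts before OP4 ends → OP4 and OP8 overlap.
OP7 starts before OP4 ends → OP4 and OP7 overlap.
OP6 starts before OP4 ends → OP4 and OP6 overlap.
OP9 starts after OP4 ends.
OP7 starts before OP8 ends → OP8 and OP7 overlap.
OP6 starts before OP8 ends → OP8 and OP6 overlap.
OP9 starts after OP8 ends.
OP6 starts before OP7 ends → OP7 and OP6 overlap.
OP9 starts before OP7 ends → OP7 and OP9 overlap.
OP9 starts after OP6 ends.
Overlapping pairs: OP2 & OP3, OP2 & OP5, OP3 & OP5, OP4 & OP6, OP4 & OP7, OP4 & OP8, OP6 & OP7, OP6 & OP8, OP7 & OP8, OP7 & OP9 — 10 in total.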